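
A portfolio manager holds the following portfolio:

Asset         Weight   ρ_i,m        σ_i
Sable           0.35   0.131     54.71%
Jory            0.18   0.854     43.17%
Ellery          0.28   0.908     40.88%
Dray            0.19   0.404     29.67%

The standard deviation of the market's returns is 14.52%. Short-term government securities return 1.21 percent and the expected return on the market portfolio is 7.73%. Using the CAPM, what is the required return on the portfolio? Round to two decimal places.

11.01%

β_Sable = 0.131 × 54.71% / 14.52% = 0.4936
β_Jory = 0.854 × 43.17% / 14.52% = 2.5391
β_Ellery = 0.908 × 40.88% / 14.52% = 2.5564
β_Dray = 0.404 × 29.67% / 14.52% = 0.8255
β_P = Σ w_i β_i = 0.35×0.4936 + 0.18×2.5391 + 0.28×2.5564 + 0.19×0.8255 = 1.5024
MRP = 7.73% − 1.21% = 6.52%
E(R_P) = R_f + β_P × MRP = 1.21% + 1.5024 × 6.52% = 11.01%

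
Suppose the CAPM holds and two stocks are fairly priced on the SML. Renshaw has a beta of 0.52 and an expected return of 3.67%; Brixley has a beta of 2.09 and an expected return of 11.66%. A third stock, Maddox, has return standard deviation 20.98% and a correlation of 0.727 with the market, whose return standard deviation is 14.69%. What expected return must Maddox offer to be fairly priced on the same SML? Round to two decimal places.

MRP = (11.66% − 3.67%) / (2.09 − 0.52) = 5.0892%
R_f = 3.67% − 0.52 × 5.0892% = 1.0236%
β_Maddox = ρ·σ_i/σ_m = 0.727 × 20.98 / 14.69 = 1.0383
E(R_Maddox) = R_f + β × MRP = 1.0236% + 1.0383 × 5.0892% = 6.31%

6.31%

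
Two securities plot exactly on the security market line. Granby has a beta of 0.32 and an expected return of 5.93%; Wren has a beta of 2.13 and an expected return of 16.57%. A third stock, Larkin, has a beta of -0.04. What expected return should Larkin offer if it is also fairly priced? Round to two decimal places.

3.81%

MRP (SML slope) = (16.57% − 5.93%) / (2.13 − 0.32) = 10.64% / 1.81 = 5.8785%
R_f (intercept) = 5.93% − 0.32 × 5.8785% = 4.0489%
E(R_Larkin) = R_f + β × MRP = 4.0489% + -0.04 × 5.8785% = 3.81%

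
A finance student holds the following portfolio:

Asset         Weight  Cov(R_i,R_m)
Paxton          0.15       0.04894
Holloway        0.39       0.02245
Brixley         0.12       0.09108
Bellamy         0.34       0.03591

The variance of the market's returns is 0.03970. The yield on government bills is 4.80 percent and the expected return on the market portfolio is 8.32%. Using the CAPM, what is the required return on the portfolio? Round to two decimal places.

8.28%

β_Paxton = 0.04894 / 0.03970 = 1.2327
β_Holloway = 0.02245 / 0.03970 = 0.5655
β_Brixley = 0.09108 / 0.03970 = 2.2942
β_Bellamy = 0.03591 / 0.03970 = 0.9045
β_P = Σ w_i β_i = 0.15×1.2327 + 0.39×0.5655 + 0.12×2.2942 + 0.34×0.9045 = 0.9883
MRP = 8.32% − 4.80% = 3.52%
E(R_P) = R_f + β_P × MRP = 4.80% + 0.9883 × 3.52% = 8.28%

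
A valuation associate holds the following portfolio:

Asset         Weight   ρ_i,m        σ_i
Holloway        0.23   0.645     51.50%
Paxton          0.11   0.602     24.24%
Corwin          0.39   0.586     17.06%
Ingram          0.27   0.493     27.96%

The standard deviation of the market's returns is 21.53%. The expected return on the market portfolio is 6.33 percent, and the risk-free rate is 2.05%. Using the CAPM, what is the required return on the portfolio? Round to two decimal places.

5.40%

β_Holloway = 0.645 × 51.50% / 21.53% = 1.5428
β_Paxton = 0.602 × 24.24% / 21.53% = 0.6778
β_Corwin = 0.586 × 17.06% / 21.53% = 0.4643
β_Ingram = 0.493 × 27.96% / 21.53% = 0.6402
β_P = Σ w_i β_i = 0.23×1.5428 + 0.11×0.6778 + 0.39×0.4643 + 0.27×0.6402 = 0.7833
MRP = 6.33% − 2.05% = 4.28%
E(R_P) = R_f + β_P × MRP = 2.05% + 0.7833 × 4.28% = 5.40%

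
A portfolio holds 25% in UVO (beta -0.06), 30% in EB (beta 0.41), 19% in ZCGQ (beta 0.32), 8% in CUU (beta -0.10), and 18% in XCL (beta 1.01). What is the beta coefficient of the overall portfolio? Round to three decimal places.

β_P = Σ w_i β_i = 0.25×-0.06 + 0.30×0.41 + 0.19×0.32 + 0.08×-0.10 + 0.18×1.01 = 0.3426

0.343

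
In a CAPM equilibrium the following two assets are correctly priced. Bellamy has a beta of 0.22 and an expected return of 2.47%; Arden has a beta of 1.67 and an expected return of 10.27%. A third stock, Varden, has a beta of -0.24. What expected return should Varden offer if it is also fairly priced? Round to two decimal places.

0.00%

MRP (SML slope) = (10.27% − 2.47%) / (1.67 − 0.22) = 7.80% / 1.45 = 5.3793%
R_f (intercept) = 2.47% − 0.22 × 5.3793% = 1.2866%
E(R_Varden) = R_f + β × MRP = 1.2866% + -0.24 × 5.3793% = 0.00%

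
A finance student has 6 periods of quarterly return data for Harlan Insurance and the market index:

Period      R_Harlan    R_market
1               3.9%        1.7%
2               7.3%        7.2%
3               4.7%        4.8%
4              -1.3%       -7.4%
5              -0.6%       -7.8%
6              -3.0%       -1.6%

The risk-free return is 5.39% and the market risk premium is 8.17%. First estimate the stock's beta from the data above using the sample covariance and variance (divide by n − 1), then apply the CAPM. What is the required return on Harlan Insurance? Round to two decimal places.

9.87%

Mean R_i = (3.9 + 7.3 + 4.7 − 1.3 − 0.6 − 3.0) / 6 = 1.8333%
Mean R_m = (1.7 + 7.2 + 4.8 − 7.4 − 7.8 − 1.6) / 6 = -0.5167%
Σ(R_i − R̄_i)(R_m − R̄_m) = 106.5333  ⇒  Cov = 106.5333 / 5 = 21.3067
Σ(R_m − R̄_m)² = 194.3283  ⇒  Var(R_m) = 194.3283 / 5 = 38.8657
β = Cov / Var(R_m) = 21.3067 / 38.8657 = 0.5482
E(R) = R_f + β × MRP = 5.39% + 0.5482 × 8.17% = 9.87%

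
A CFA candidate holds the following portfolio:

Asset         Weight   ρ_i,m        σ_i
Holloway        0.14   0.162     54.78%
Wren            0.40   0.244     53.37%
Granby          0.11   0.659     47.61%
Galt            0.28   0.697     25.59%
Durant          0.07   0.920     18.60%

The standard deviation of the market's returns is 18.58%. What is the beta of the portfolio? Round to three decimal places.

β_Holloway = 0.162 × 54.78% / 18.58% = 0.4776
β_Wren = 0.244 × 53.37% / 18.58% = 0.7009
β_Granby = 0.659 × 47.61% / 18.58% = 1.6886
β_Galt = 0.697 × 25.59% / 18.58% = 0.9600
β_Durant = 0.920 × 18.60% / 18.58% = 0.9210
β_P = Σ w_i β_i = 0.14×0.4776 + 0.40×0.7009 + 0.11×1.6886 + 0.28×0.9600 + 0.07×0.9210 = 0.8662

0.866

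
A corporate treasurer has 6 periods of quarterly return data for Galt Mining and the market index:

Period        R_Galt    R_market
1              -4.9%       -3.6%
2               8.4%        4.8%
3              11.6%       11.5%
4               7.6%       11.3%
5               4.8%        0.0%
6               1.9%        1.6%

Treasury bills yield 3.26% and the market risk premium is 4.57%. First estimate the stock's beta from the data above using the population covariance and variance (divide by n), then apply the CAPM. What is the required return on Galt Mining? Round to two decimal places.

Mean R_i = (-4.9 + 8.4 + 11.6 + 7.6 + 4.8 + 1.9) / 6 = 4.9000%
Mean R_m = (-3.6 + 4.8 + 11.5 + 11.3 + 0.0 + 1.6) / 6 = 4.2667%
Σ(R_i − R̄_i)(R_m − R̄_m) = 154.8400  ⇒  Cov = 154.8400 / 6 = 25.8067
Σ(R_m − R̄_m)² = 189.2733  ⇒  Var(R_m) = 189.2733 / 6 = 31.5456
β = Cov / Var(R_m) = 25.8067 / 31.5456 = 0.8181
E(R) = R_f + β × MRP = 3.26% + 0.8181 × 4.57% = 7.00%

7.00%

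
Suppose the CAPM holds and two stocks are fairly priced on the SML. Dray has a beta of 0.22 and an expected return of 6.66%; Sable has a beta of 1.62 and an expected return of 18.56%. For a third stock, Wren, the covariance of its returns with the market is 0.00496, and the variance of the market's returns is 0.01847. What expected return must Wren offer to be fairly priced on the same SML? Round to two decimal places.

MRP = (18.56% − 6.66%) / (1.62 − 0.22) = 8.5000%
R_f = 6.66% − 0.22 × 8.5000% = 4.7900%
β_Wren = Cov / Var(R_m) = 0.00496 / 0.01847 = 0.2685
E(R_Wren) = R_f + β × MRP = 4.7900% + 0.2685 × 8.5000% = 7.07%

7.07%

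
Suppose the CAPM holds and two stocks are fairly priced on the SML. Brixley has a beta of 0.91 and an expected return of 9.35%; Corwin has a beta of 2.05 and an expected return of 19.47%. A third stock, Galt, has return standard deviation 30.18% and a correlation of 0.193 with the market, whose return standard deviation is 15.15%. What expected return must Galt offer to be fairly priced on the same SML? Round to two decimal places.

4.68%

MRP = (19.47% − 9.35%) / (2.05 − 0.91) = 8.8772%
R_f = 9.35% − 0.91 × 8.8772% = 1.2717%
β_Galt = ρ·σ_i/σ_m = 0.193 × 30.18 / 15.15 = 0.3845
E(R_Galt) = R_f + β × MRP = 1.2717% + 0.3845 × 8.8772% = 4.68%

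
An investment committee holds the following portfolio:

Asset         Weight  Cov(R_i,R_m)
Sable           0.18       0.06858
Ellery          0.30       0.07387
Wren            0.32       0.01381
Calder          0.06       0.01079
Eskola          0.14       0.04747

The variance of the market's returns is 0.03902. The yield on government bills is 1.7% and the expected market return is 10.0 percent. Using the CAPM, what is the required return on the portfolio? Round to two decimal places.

β_Sable = 0.06858 / 0.03902 = 1.7576
β_Ellery = 0.07387 / 0.03902 = 1.8931
β_Wren = 0.01381 / 0.03902 = 0.3539
β_Calder = 0.01079 / 0.03902 = 0.2765
β_Eskola = 0.04747 / 0.03902 = 1.2166
β_P = Σ w_i β_i = 0.18×1.7576 + 0.30×1.8931 + 0.32×0.3539 + 0.06×0.2765 + 0.14×1.2166 = 1.1845
MRP = 10.0% − 1.7% = 8.30%
E(R_P) = R_f + β_P × MRP = 1.7% + 1.1845 × 8.3% = 11.53%

11.53%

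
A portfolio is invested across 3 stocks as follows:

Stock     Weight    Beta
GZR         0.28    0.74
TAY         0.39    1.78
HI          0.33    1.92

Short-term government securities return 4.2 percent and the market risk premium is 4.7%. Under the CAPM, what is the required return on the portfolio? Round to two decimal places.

β_P = Σ w_i β_i = 0.28×0.74 + 0.39×1.78 + 0.33×1.92 = 1.5350
E(R_P) = R_f + β_P × MRP = 4.2% + 1.5350 × 4.7% = 11.41%

11.41%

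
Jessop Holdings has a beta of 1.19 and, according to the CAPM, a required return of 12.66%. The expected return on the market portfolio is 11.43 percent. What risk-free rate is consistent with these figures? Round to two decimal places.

E(R) = R_f + β(E(R_m) − R_f) = R_f(1 − β) + β·E(R_m)
12.66% = R_f × (1 − 1.19) + 1.19 × 11.43%
12.66% = R_f × -0.19 + 13.6017%
R_f = (12.66% − 13.6017%) / -0.19 = 4.96%

4.96%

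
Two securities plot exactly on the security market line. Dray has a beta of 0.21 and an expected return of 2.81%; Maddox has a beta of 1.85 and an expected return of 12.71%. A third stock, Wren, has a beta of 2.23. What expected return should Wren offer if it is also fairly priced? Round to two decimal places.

15.00%

MRP (SML slope) = (12.71% − 2.81%) / (1.85 − 0.21) = 9.90% / 1.64 = 6.0366%
R_f (intercept) = 2.81% − 0.21 × 6.0366% = 1.5423%
E(R_Wren) = R_f + β × MRP = 1.5423% + 2.23 × 6.0366% = 15.00%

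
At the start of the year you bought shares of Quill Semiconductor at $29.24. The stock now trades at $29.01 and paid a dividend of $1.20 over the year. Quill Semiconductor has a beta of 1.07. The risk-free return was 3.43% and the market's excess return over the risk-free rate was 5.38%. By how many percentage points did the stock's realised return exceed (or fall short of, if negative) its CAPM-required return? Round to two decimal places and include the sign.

Realised HPR = (P1 + D1 − P0) / P0 = (29.01 + 1.20 − 29.24) / 29.24 = 0.97 / 29.24 = 3.3174%
CAPM required = R_f + β·MRP = 3.43% + 1.07 × 5.38% = 9.1866%
α = realised − required = 3.3174% − 9.1866% = -5.87%

-5.87%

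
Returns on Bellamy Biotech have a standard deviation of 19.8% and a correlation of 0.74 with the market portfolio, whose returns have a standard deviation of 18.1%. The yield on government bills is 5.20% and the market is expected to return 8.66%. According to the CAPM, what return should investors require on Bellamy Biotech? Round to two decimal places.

8.00%

β = ρ × σ_i / σ_m = 0.74 × 19.8% / 18.1% = 0.8095
MRP = 8.66% − 5.20% = 3.46%
E(R) = 5.20% + 0.8095 × 3.46% = 8.00%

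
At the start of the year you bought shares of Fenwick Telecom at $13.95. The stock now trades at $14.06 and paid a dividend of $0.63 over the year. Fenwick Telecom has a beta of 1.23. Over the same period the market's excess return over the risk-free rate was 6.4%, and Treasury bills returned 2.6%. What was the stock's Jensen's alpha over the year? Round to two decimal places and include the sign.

Realised HPR = (P1 + D1 − P0) / P0 = (14.06 + 0.63 − 13.95) / 13.95 = 0.74 / 13.95 = 5.3047%
CAPM required = R_f + β·MRP = 2.6% + 1.23 × 6.4% = 10.4720%
α = realised − required = 5.3047% − 10.4720% = -5.17%

-5.17%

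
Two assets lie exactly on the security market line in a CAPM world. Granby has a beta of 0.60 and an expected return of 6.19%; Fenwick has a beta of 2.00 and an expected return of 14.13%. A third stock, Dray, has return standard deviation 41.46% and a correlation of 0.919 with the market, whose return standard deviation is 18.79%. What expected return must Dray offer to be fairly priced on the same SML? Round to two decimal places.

MRP = (14.13% − 6.19%) / (2.00 − 0.60) = 5.6714%
R_f = 6.19% − 0.60 × 5.6714% = 2.7872%
β_Dray = ρ·σ_i/σ_m = 0.919 × 41.46 / 18.79 = 2.0278
E(R_Dray) = R_f + β × MRP = 2.7872% + 2.0278 × 5.6714% = 14.29%

14.29%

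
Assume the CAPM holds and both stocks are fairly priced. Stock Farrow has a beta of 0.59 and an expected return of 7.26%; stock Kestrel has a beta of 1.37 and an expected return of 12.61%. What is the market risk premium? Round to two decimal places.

6.86%

Both satisfy E(R) = R_f + β·MRP, so the slope of the SML is
MRP = (12.61% − 7.26%) / (1.37 − 0.59) = 5.35% / 0.78 = 6.8590%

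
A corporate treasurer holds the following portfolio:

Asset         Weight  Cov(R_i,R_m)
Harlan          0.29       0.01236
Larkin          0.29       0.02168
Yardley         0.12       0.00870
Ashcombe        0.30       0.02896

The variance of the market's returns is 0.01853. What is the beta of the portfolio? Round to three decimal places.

1.058

β_Harlan = 0.01236 / 0.01853 = 0.6670
β_Larkin = 0.02168 / 0.01853 = 1.1700
β_Yardley = 0.00870 / 0.01853 = 0.4695
β_Ashcombe = 0.02896 / 0.01853 = 1.5629
β_P = Σ w_i β_i = 0.29×0.6670 + 0.29×1.1700 + 0.12×0.4695 + 0.30×1.5629 = 1.0579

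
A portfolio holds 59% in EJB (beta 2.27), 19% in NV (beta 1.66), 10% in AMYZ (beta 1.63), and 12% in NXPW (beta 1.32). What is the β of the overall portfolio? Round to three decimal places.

β_P = Σ w_i β_i = 0.59×2.27 + 0.19×1.66 + 0.10×1.63 + 0.12×1.32 = 1.9761

1.976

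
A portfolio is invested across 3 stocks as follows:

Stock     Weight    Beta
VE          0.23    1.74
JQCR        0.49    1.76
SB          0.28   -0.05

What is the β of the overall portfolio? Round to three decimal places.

1.249

β_P = Σ w_i β_i = 0.23×1.74 + 0.49×1.76 + 0.28×-0.05 = 1.2486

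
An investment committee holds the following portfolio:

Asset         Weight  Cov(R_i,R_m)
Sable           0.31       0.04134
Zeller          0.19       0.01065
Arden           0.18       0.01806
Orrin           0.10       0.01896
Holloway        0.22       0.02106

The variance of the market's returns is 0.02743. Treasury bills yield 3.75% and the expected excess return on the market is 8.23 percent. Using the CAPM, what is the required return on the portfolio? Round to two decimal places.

11.14%

β_Sable = 0.04134 / 0.02743 = 1.5071
β_Zeller = 0.01065 / 0.02743 = 0.3883
β_Arden = 0.01806 / 0.02743 = 0.6584
β_Orrin = 0.01896 / 0.02743 = 0.6912
β_Holloway = 0.02106 / 0.02743 = 0.7678
β_P = Σ w_i β_i = 0.31×1.5071 + 0.19×0.3883 + 0.18×0.6584 + 0.10×0.6912 + 0.22×0.7678 = 0.8975
E(R_P) = R_f + β_P × MRP = 3.75% + 0.8975 × 8.23% = 11.14%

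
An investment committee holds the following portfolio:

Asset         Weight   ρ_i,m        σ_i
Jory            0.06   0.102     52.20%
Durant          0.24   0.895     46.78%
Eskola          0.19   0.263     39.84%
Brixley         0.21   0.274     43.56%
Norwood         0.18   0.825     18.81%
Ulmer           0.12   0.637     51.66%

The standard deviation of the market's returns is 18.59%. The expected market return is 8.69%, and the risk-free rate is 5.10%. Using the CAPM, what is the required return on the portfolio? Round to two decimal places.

β_Jory = 0.102 × 52.20% / 18.59% = 0.2864
β_Durant = 0.895 × 46.78% / 18.59% = 2.2522
β_Eskola = 0.263 × 39.84% / 18.59% = 0.5636
β_Brixley = 0.274 × 43.56% / 18.59% = 0.6420
β_Norwood = 0.825 × 18.81% / 18.59% = 0.8348
β_Ulmer = 0.637 × 51.66% / 18.59% = 1.7702
β_P = Σ w_i β_i = 0.06×0.2864 + 0.24×2.2522 + 0.19×0.5636 + 0.21×0.6420 + 0.18×0.8348 + 0.12×1.7702 = 1.1623
MRP = 8.69% − 5.10% = 3.59%
E(R_P) = R_f + β_P × MRP = 5.10% + 1.1623 × 3.59% = 9.27%

9.27%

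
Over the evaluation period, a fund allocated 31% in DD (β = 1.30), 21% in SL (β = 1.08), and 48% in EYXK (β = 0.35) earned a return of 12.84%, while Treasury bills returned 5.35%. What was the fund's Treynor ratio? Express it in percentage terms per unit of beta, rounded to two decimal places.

β_P = 0.31×1.30 + 0.21×1.08 + 0.48×0.35 = 0.7978
Treynor = (R_P − R_f) / β_P = (12.84% − 5.35%) / 0.7978 = 7.49% / 0.7978 = 9.39%

9.39%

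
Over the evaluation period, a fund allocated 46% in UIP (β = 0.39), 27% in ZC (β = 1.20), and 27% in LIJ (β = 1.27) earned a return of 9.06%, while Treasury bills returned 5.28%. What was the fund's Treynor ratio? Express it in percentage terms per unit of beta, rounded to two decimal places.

β_P = 0.46×0.39 + 0.27×1.20 + 0.27×1.27 = 0.8463
Treynor = (R_P − R_f) / β_P = (9.06% − 5.28%) / 0.8463 = 3.78% / 0.8463 = 4.47%

4.47%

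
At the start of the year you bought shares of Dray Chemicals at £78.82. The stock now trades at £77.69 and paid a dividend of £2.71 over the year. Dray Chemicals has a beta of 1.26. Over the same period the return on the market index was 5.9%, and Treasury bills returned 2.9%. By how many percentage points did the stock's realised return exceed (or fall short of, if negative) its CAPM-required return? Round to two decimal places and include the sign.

Realised HPR = (P1 + D1 − P0) / P0 = (77.69 + 2.71 − 78.82) / 78.82 = 1.58 / 78.82 = 2.0046%
MRP = 5.9% − 2.9% = 3.00%
CAPM required = R_f + β·MRP = 2.9% + 1.26 × 3.0% = 6.6800%
α = realised − required = 2.0046% − 6.6800% = -4.68%

-4.68%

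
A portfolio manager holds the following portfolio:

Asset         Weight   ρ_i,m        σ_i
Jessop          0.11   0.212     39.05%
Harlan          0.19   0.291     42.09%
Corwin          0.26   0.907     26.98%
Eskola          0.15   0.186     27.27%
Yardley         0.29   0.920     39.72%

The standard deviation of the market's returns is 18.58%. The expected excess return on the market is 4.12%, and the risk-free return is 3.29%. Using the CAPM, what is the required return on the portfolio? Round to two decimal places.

7.94%

β_Jessop = 0.212 × 39.05% / 18.58% = 0.4456
β_Harlan = 0.291 × 42.09% / 18.58% = 0.6592
β_Corwin = 0.907 × 26.98% / 18.58% = 1.3171
β_Eskola = 0.186 × 27.27% / 18.58% = 0.2730
β_Yardley = 0.920 × 39.72% / 18.58% = 1.9668
β_P = Σ w_i β_i = 0.11×0.4456 + 0.19×0.6592 + 0.26×1.3171 + 0.15×0.2730 + 0.29×1.9668 = 1.1280
E(R_P) = R_f + β_P × MRP = 3.29% + 1.1280 × 4.12% = 7.94%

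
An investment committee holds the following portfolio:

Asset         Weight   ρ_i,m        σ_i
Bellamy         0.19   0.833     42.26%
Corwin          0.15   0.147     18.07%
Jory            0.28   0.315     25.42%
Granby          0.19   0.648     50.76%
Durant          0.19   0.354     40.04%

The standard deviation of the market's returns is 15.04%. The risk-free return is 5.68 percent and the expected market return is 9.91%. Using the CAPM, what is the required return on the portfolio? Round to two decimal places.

10.82%

β_Bellamy = 0.833 × 42.26% / 15.04% = 2.3406
β_Corwin = 0.147 × 18.07% / 15.04% = 0.1766
β_Jory = 0.315 × 25.42% / 15.04% = 0.5324
β_Granby = 0.648 × 50.76% / 15.04% = 2.1870
β_Durant = 0.354 × 40.04% / 15.04% = 0.9424
β_P = Σ w_i β_i = 0.19×2.3406 + 0.15×0.1766 + 0.28×0.5324 + 0.19×2.1870 + 0.19×0.9424 = 1.2149
MRP = 9.91% − 5.68% = 4.23%
E(R_P) = R_f + β_P × MRP = 5.68% + 1.2149 × 4.23% = 10.82%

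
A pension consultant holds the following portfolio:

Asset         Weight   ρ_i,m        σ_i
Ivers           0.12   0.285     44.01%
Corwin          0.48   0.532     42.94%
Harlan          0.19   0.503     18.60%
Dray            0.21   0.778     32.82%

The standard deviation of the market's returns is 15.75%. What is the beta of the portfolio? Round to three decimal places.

1.245

β_Ivers = 0.285 × 44.01% / 15.75% = 0.7964
β_Corwin = 0.532 × 42.94% / 15.75% = 1.4504
β_Harlan = 0.503 × 18.60% / 15.75% = 0.5940
β_Dray = 0.778 × 32.82% / 15.75% = 1.6212
β_P = Σ w_i β_i = 0.12×0.7964 + 0.48×1.4504 + 0.19×0.5940 + 0.21×1.6212 = 1.2451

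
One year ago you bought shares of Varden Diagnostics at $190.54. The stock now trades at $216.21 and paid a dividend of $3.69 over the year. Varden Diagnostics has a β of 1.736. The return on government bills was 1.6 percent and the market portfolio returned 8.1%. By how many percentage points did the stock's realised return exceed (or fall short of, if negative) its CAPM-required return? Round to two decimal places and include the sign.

+2.52%

Realised HPR = (P1 + D1 − P0) / P0 = (216.21 + 3.69 − 190.54) / 190.54 = 29.36 / 190.54 = 15.4088%
MRP = 8.1% − 1.6% = 6.50%
CAPM required = R_f + β·MRP = 1.6% + 1.736 × 6.5% = 12.8840%
α = realised − required = 15.4088% − 12.8840% = +2.52%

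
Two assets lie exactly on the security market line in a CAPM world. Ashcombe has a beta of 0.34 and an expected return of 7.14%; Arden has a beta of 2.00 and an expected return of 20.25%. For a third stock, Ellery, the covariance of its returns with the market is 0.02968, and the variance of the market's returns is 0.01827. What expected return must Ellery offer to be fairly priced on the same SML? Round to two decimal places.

17.28%

MRP = (20.25% − 7.14%) / (2.00 − 0.34) = 7.8976%
R_f = 7.14% − 0.34 × 7.8976% = 4.4548%
β_Ellery = Cov / Var(R_m) = 0.02968 / 0.01827 = 1.6245
E(R_Ellery) = R_f + β × MRP = 4.4548% + 1.6245 × 7.8976% = 17.28%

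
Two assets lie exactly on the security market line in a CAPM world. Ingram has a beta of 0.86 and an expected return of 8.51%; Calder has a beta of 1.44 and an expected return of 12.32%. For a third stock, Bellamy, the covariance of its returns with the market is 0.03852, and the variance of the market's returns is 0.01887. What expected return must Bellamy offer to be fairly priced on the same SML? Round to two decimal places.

MRP = (12.32% − 8.51%) / (1.44 − 0.86) = 6.5690%
R_f = 8.51% − 0.86 × 6.5690% = 2.8607%
β_Bellamy = Cov / Var(R_m) = 0.03852 / 0.01887 = 2.0413
E(R_Bellamy) = R_f + β × MRP = 2.8607% + 2.0413 × 6.5690% = 16.27%

16.27%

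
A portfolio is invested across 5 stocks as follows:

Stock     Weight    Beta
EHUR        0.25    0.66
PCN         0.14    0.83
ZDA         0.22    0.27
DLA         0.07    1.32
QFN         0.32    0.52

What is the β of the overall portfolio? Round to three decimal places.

β_P = Σ w_i β_i = 0.25×0.66 + 0.14×0.83 + 0.22×0.27 + 0.07×1.32 + 0.32×0.52 = 0.5994

0.599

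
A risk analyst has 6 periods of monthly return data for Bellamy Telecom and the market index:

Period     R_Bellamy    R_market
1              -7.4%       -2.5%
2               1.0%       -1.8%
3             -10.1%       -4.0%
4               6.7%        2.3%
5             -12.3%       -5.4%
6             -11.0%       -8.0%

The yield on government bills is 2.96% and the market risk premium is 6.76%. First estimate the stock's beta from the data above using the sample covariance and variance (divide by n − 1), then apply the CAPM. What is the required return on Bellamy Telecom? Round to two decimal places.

Mean R_i = (-7.4 + 1.0 − 10.1 + 6.7 − 12.3 − 11.0) / 6 = -5.5167%
Mean R_m = (-2.5 − 1.8 − 4.0 + 2.3 − 5.4 − 8.0) / 6 = -3.2333%
Σ(R_i − R̄_i)(R_m − R̄_m) = 119.9067  ⇒  Cov = 119.9067 / 5 = 23.9813
Σ(R_m − R̄_m)² = 61.2133  ⇒  Var(R_m) = 61.2133 / 5 = 12.2427
β = Cov / Var(R_m) = 23.9813 / 12.2427 = 1.9588
E(R) = R_f + β × MRP = 2.96% + 1.9588 × 6.76% = 16.20%

16.20%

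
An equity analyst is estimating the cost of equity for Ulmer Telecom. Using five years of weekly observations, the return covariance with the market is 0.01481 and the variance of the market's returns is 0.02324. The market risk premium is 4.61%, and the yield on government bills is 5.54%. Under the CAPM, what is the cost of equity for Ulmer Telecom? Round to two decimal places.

β = Cov(R_i, R_m) / Var(R_m) = 0.01481 / 0.02324 = 0.6373
E(R) = R_f + β × MRP = 5.54% + 0.6373 × 4.61% = 8.48%

8.48%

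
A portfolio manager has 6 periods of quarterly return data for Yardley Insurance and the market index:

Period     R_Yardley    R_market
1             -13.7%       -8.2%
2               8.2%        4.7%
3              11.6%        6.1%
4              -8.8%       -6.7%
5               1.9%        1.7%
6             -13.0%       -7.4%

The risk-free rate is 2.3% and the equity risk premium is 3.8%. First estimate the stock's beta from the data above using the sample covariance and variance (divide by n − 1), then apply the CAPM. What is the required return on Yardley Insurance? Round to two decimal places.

8.68%

Mean R_i = (-13.7 + 8.2 + 11.6 − 8.8 + 1.9 − 13.0) / 6 = -2.3000%
Mean R_m = (-8.2 + 4.7 + 6.1 − 6.7 + 1.7 − 7.4) / 6 = -1.6333%
Σ(R_i − R̄_i)(R_m − R̄_m) = 357.4900  ⇒  Cov = 357.4900 / 5 = 71.4980
Σ(R_m − R̄_m)² = 213.0733  ⇒  Var(R_m) = 213.0733 / 5 = 42.6147
β = Cov / Var(R_m) = 71.4980 / 42.6147 = 1.6778
E(R) = R_f + β × MRP = 2.3% + 1.6778 × 3.8% = 8.68%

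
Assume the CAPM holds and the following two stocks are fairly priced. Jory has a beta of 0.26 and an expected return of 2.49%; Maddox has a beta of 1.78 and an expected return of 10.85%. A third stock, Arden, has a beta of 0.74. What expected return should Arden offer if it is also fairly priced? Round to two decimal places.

5.13%

MRP (SML slope) = (10.85% − 2.49%) / (1.78 − 0.26) = 8.36% / 1.52 = 5.5000%
R_f (intercept) = 2.49% − 0.26 × 5.5000% = 1.0600%
E(R_Arden) = R_f + β × MRP = 1.0600% + 0.74 × 5.5000% = 5.13%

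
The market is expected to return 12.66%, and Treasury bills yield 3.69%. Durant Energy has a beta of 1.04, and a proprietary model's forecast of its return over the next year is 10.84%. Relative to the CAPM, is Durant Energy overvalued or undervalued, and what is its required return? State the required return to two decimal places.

Overvalued; required return 13.02%

MRP = 12.66% − 3.69% = 8.97%
Required return = R_f + β·MRP = 3.69% + 1.04 × 8.97% = 13.02%
Forecast 10.84% < required 13.02% → the stock plots below the SML → overvalued.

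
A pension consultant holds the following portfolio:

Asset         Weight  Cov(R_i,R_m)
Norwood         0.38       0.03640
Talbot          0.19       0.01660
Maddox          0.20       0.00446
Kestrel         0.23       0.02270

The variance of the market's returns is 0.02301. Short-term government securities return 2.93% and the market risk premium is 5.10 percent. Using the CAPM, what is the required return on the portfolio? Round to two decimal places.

8.05%

β_Norwood = 0.03640 / 0.02301 = 1.5819
β_Talbot = 0.01660 / 0.02301 = 0.7214
β_Maddox = 0.00446 / 0.02301 = 0.1938
β_Kestrel = 0.02270 / 0.02301 = 0.9865
β_P = Σ w_i β_i = 0.38×1.5819 + 0.19×0.7214 + 0.20×0.1938 + 0.23×0.9865 = 1.0038
E(R_P) = R_f + β_P × MRP = 2.93% + 1.0038 × 5.10% = 8.05%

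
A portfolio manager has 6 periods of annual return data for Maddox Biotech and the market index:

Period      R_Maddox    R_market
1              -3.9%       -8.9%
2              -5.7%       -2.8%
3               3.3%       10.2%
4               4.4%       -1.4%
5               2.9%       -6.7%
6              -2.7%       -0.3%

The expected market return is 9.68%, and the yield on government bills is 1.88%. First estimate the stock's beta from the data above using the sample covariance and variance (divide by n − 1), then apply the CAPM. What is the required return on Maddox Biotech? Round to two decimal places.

3.88%

Mean R_i = (-3.9 − 5.7 + 3.3 + 4.4 + 2.9 − 2.7) / 6 = -0.2833%
Mean R_m = (-8.9 − 2.8 + 10.2 − 1.4 − 6.7 − 0.3) / 6 = -1.6500%
Σ(R_i − R̄_i)(R_m − R̄_m) = 56.7450  ⇒  Cov = 56.7450 / 5 = 11.3490
Σ(R_m − R̄_m)² = 221.6950  ⇒  Var(R_m) = 221.6950 / 5 = 44.3390
β = Cov / Var(R_m) = 11.3490 / 44.3390 = 0.2560
MRP = 9.68% − 1.88% = 7.80%
E(R) = R_f + β × MRP = 1.88% + 0.2560 × 7.80% = 3.88%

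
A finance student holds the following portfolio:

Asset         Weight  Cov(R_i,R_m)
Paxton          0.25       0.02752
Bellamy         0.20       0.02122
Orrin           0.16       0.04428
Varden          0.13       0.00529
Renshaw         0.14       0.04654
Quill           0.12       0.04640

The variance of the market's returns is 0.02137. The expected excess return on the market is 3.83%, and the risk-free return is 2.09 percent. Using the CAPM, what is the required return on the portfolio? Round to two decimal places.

β_Paxton = 0.02752 / 0.02137 = 1.2878
β_Bellamy = 0.02122 / 0.02137 = 0.9930
β_Orrin = 0.04428 / 0.02137 = 2.0721
β_Varden = 0.00529 / 0.02137 = 0.2475
β_Renshaw = 0.04654 / 0.02137 = 2.1778
β_Quill = 0.04640 / 0.02137 = 2.1713
β_P = Σ w_i β_i = 0.25×1.2878 + 0.20×0.9930 + 0.16×2.0721 + 0.13×0.2475 + 0.14×2.1778 + 0.12×2.1713 = 1.4497
E(R_P) = R_f + β_P × MRP = 2.09% + 1.4497 × 3.83% = 7.64%

7.64%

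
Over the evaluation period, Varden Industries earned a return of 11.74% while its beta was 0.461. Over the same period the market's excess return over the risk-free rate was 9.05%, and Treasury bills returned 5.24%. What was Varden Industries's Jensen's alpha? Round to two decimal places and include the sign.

CAPM benchmark = R_f + β(R_m − R_f) = 5.24% + 0.461 × 9.05% = 9.41205%
α = actual − benchmark = 11.74% − 9.41205% = +2.33%

+2.33%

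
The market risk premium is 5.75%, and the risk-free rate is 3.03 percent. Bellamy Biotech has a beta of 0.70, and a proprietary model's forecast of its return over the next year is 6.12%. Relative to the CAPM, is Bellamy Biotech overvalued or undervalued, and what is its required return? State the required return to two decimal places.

Required return = R_f + β·MRP = 3.03% + 0.70 × 5.75% = 7.06%
Forecast 6.12% < required 7.06% → the stock plots below the SML → overvalued.

Overvalued; required return 7.06%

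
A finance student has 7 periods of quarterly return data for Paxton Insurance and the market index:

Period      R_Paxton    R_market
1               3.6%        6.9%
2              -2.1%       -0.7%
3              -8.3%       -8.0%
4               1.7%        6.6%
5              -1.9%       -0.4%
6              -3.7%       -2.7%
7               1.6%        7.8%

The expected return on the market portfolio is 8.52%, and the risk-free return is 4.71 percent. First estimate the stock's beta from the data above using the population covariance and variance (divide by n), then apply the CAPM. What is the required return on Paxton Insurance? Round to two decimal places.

Mean R_i = (3.6 − 2.1 − 8.3 + 1.7 − 1.9 − 3.7 + 1.6) / 7 = -1.3000%
Mean R_m = (6.9 − 0.7 − 8.0 + 6.6 − 0.4 − 2.7 + 7.8) / 7 = 1.3571%
Σ(R_i − R̄_i)(R_m − R̄_m) = 139.5100  ⇒  Cov = 139.5100 / 7 = 19.9300
Σ(R_m − R̄_m)² = 211.0571  ⇒  Var(R_m) = 211.0571 / 7 = 30.1510
β = Cov / Var(R_m) = 19.9300 / 30.1510 = 0.6610
MRP = 8.52% − 4.71% = 3.81%
E(R) = R_f + β × MRP = 4.71% + 0.6610 × 3.81% = 7.23%

7.23%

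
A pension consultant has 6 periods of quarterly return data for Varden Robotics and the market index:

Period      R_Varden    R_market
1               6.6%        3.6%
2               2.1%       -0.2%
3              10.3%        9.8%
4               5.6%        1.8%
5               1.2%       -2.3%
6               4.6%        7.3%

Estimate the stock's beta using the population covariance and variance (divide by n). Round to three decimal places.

0.613

Mean R_i = (6.6 + 2.1 + 10.3 + 5.6 + 1.2 + 4.6) / 6 = 5.0667%
Mean R_m = (3.6 − 0.2 + 9.8 + 1.8 − 2.3 + 7.3) / 6 = 3.3333%
Σ(R_i − R̄_i)(R_m − R̄_m) = 63.8467  ⇒  Cov = 63.8467 / 6 = 10.6411
Σ(R_m − R̄_m)² = 104.1933  ⇒  Var(R_m) = 104.1933 / 6 = 17.3656
β = Cov / Var(R_m) = 10.6411 / 17.3656 = 0.6128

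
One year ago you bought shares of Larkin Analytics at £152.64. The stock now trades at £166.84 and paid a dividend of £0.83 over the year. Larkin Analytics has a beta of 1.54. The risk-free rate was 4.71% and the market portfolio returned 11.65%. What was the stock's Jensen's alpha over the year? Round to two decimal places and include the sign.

-5.55%

Realised HPR = (P1 + D1 − P0) / P0 = (166.84 + 0.83 − 152.64) / 152.64 = 15.03 / 152.64 = 9.8467%
MRP = 11.65% − 4.71% = 6.94%
CAPM required = R_f + β·MRP = 4.71% + 1.54 × 6.94% = 15.3976%
α = realised − required = 9.8467% − 15.3976% = -5.55%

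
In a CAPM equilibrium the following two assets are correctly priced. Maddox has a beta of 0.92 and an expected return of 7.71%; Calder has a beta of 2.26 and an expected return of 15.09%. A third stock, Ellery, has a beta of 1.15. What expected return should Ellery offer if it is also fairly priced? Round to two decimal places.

MRP (SML slope) = (15.09% − 7.71%) / (2.26 − 0.92) = 7.38% / 1.34 = 5.5075%
R_f (intercept) = 7.71% − 0.92 × 5.5075% = 2.6431%
E(R_Ellery) = R_f + β × MRP = 2.6431% + 1.15 × 5.5075% = 8.98%

8.98%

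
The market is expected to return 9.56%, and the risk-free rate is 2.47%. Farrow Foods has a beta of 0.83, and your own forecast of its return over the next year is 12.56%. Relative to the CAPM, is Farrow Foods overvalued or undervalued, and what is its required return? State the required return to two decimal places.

MRP = 9.56% − 2.47% = 7.09%
Required return = R_f + β·MRP = 2.47% + 0.83 × 7.09% = 8.35%
Forecast 12.56% > required 8.35% → the stock plots above the SML → undervalued.

Undervalued; required return 8.35%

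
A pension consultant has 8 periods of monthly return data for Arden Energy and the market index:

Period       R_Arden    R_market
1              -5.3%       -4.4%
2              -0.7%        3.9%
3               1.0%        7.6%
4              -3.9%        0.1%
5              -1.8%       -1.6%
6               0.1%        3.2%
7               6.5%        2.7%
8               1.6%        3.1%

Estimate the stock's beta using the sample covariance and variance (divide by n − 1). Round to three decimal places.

Mean R_i = (-5.3 − 0.7 + 1.0 − 3.9 − 1.8 + 0.1 + 6.5 + 1.6) / 8 = -0.3125%
Mean R_m = (-4.4 + 3.9 + 7.6 + 0.1 − 1.6 + 3.2 + 2.7 + 3.1) / 8 = 1.8250%
Σ(R_i − R̄_i)(R_m − R̄_m) = 58.0725  ⇒  Cov = 58.0725 / 7 = 8.2961
Σ(R_m − R̄_m)² = 95.3950  ⇒  Var(R_m) = 95.3950 / 7 = 13.6279
β = Cov / Var(R_m) = 8.2961 / 13.6279 = 0.6088

0.609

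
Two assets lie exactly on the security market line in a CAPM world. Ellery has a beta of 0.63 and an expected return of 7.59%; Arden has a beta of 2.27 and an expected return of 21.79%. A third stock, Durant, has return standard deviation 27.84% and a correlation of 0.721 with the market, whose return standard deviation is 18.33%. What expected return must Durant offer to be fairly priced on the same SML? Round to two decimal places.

MRP = (21.79% − 7.59%) / (2.27 − 0.63) = 8.6585%
R_f = 7.59% − 0.63 × 8.6585% = 2.1351%
β_Durant = ρ·σ_i/σ_m = 0.721 × 27.84 / 18.33 = 1.0951
E(R_Durant) = R_f + β × MRP = 2.1351% + 1.0951 × 8.6585% = 11.62%

11.62%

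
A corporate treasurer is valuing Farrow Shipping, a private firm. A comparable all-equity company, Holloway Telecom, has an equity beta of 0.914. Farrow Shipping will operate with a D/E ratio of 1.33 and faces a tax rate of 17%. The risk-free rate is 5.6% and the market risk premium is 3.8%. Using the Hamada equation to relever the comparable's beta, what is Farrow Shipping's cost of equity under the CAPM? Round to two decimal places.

12.91%

β_L = β_U × [1 + (1 − t)(D/E)] = 0.914 × [1 + (1 − 0.17) × 1.33]
    = 0.914 × [1 + 0.83 × 1.33] = 0.914 × 2.1039 = 1.9230
E(R) = R_f + β_L × MRP = 5.6% + 1.9230 × 3.8% = 12.91%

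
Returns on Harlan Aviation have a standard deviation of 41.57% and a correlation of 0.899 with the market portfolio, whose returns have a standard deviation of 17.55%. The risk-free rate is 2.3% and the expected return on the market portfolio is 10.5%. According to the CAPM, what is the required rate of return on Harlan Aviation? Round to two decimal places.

19.76%

β = ρ × σ_i / σ_m = 0.899 × 41.57% / 17.55% = 2.1294
MRP = 10.5% − 2.3% = 8.20%
E(R) = 2.3% + 2.1294 × 8.2% = 19.76%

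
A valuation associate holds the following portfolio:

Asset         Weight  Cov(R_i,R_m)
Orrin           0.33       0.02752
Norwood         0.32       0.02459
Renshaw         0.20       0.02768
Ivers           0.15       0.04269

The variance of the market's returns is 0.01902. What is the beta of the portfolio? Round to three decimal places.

β_Orrin = 0.02752 / 0.01902 = 1.4469
β_Norwood = 0.02459 / 0.01902 = 1.2928
β_Renshaw = 0.02768 / 0.01902 = 1.4553
β_Ivers = 0.04269 / 0.01902 = 2.2445
β_P = Σ w_i β_i = 0.33×1.4469 + 0.32×1.2928 + 0.20×1.4553 + 0.15×2.2445 = 1.5189

1.519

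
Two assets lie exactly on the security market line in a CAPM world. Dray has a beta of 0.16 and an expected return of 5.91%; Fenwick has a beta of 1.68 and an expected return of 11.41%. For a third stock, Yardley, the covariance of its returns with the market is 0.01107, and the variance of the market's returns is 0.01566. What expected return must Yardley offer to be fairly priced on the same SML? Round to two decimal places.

MRP = (11.41% − 5.91%) / (1.68 − 0.16) = 3.6184%
R_f = 5.91% − 0.16 × 3.6184% = 5.3311%
β_Yardley = Cov / Var(R_m) = 0.01107 / 0.01566 = 0.7069
E(R_Yardley) = R_f + β × MRP = 5.3311% + 0.7069 × 3.6184% = 7.89%

7.89%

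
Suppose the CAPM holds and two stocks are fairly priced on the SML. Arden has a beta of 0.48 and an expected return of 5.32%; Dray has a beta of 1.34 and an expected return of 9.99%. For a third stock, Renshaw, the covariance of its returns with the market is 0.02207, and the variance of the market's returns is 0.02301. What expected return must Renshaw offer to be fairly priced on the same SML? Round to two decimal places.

7.92%

MRP = (9.99% − 5.32%) / (1.34 − 0.48) = 5.4302%
R_f = 5.32% − 0.48 × 5.4302% = 2.7135%
β_Renshaw = Cov / Var(R_m) = 0.02207 / 0.02301 = 0.9591
E(R_Renshaw) = R_f + β × MRP = 2.7135% + 0.9591 × 5.4302% = 7.92%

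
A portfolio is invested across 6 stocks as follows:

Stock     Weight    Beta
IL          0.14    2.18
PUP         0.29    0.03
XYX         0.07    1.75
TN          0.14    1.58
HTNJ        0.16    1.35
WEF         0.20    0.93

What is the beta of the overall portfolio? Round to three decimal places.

β_P = Σ w_i β_i = 0.14×2.18 + 0.29×0.03 + 0.07×1.75 + 0.14×1.58 + 0.16×1.35 + 0.20×0.93 = 1.0596

1.060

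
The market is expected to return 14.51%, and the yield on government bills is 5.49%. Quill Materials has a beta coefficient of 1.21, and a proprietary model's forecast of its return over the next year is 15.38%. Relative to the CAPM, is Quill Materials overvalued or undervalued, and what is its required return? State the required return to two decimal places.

MRP = 14.51% − 5.49% = 9.02%
Required return = R_f + β·MRP = 5.49% + 1.21 × 9.02% = 16.40%
Forecast 15.38% < required 16.40% → the stock plots below the SML → overvalued.

Overvalued; required return 16.40%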